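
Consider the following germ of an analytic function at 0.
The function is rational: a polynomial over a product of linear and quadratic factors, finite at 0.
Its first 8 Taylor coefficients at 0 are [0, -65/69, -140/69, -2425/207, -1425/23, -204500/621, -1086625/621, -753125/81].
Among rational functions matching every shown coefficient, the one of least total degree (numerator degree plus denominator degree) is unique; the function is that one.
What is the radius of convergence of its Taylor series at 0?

No rational of total degree below 4 reproduces all 8 coefficients; solving the [2/2] Pade equations on them gives f(κ) = (-37*κ**2/23 + 13*κ/23)/(κ**2 + 3*κ - 3/5), whose expansion matches every shown term.
Denominator factor (κ**2 + 3*κ - 3/5): discriminant 57/5, real irrational roots -3/2 + (1/10)*sqrt(285) and -3/2 - (1/10)*sqrt(285); poles of order 1, moduli -3/2 + (1/10)*sqrt(285) and 3/2 + (1/10)*sqrt(285).
The radius of convergence is the smallest modulus among the singular points: -3/2 + (1/10)*sqrt(285).

The radius of convergence is -3/2 + (1/10)*sqrt(285).


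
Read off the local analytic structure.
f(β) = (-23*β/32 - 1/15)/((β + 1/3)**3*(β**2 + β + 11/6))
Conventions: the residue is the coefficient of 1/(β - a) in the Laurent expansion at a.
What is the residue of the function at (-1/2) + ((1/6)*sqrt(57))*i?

The residue is (-14769/975560) - ((180783/7414256)*sqrt(57))*i.

The factor β**2 + β + 11/6 splits as (β - a)(β - a') with a = (-1/2) + ((1/6)*sqrt(57))*i, a' = (-1/2) - ((1/6)*sqrt(57))*i. At the order-1 pole a set g(β) = (β - a)*f(β) = [(-23*β/32 - 1/15)/(β + 1/3)**3] / (β - a').
Simple pole: residue = g(a) at a = (-1/2) + ((1/6)*sqrt(57))*i, which is (-14769/975560) - ((180783/7414256)*sqrt(57))*i.


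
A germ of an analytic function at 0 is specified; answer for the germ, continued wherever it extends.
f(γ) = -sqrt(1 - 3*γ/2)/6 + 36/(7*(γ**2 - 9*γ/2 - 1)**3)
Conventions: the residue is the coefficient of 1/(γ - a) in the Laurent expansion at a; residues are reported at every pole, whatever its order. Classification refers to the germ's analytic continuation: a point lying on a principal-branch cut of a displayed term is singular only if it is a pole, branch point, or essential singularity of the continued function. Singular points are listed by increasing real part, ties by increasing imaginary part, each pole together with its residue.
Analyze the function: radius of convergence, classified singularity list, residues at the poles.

Radius of convergence at 0: -9/4 + (1/4)*sqrt(97).
At 9/4 - (1/4)*sqrt(97): a pole of order 3; residue -(6912/6388711)*sqrt(97).
At 2/3: an algebraic (square-root) branch point.
At 9/4 + (1/4)*sqrt(97): a pole of order 3; residue (6912/6388711)*sqrt(97).

Denominator factor (γ**2 - 9*γ/2 - 1)^3: discriminant 97/4, real irrational roots 9/4 + (1/4)*sqrt(97) and 9/4 - (1/4)*sqrt(97); poles of order 3, moduli 9/4 + (1/4)*sqrt(97) and -9/4 + (1/4)*sqrt(97).
Branch term (-1/6)*sqrt(1 - γ/(2/3)): its argument vanishes at γ = 2/3, a square-root branch point, modulus 2/3.
The radius of convergence is the smallest modulus among the singular points: -9/4 + (1/4)*sqrt(97).
The branch term is analytic at 9/4 - (1/4)*sqrt(97) and contributes nothing to the residue; only the rational part matters.
The factor γ**2 - 9*γ/2 - 1 splits as (γ - a)(γ - a') with a = 9/4 - (1/4)*sqrt(97), a' = 9/4 + (1/4)*sqrt(97). At the order-3 pole a set g(γ) = (γ - a)^3*(rational part) = [36/7] / (γ - a')^3.
Order-3 pole: residue = g''(a)/2; g''(9/4 - (1/4)*sqrt(97)) = -(13824/6388711)*sqrt(97), so the residue is -(6912/6388711)*sqrt(97).
The branch term is analytic at 9/4 + (1/4)*sqrt(97) and contributes nothing to the residue; only the rational part matters.
The factor γ**2 - 9*γ/2 - 1 splits as (γ - a)(γ - a') with a = 9/4 + (1/4)*sqrt(97), a' = 9/4 - (1/4)*sqrt(97). At the order-3 pole a set g(γ) = (γ - a)^3*(rational part) = [36/7] / (γ - a')^3.
Order-3 pole: residue = g''(a)/2; g''(9/4 + (1/4)*sqrt(97)) = (13824/6388711)*sqrt(97), so the residue is (6912/6388711)*sqrt(97).
List the singular points by increasing real part (a conjugate pair: the negative imaginary part first).


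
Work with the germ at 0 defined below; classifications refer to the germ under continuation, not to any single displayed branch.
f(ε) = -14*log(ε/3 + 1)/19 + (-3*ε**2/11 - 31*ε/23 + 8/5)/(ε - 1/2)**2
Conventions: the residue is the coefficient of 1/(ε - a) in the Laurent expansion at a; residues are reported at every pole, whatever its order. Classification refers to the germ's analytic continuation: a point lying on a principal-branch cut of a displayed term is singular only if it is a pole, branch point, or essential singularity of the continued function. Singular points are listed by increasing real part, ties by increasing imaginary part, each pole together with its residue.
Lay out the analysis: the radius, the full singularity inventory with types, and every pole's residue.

Denominator factor (ε - 1/2)^2: pole of order 2 at 1/2, modulus 1/2.
Branch term (-14/19)*log(1 - ε/(-3)): its argument vanishes at ε = -3, a logarithmic branch point, modulus 3.
The radius of convergence is the smallest modulus among the singular points: 1/2.
The branch term is analytic at 1/2 and contributes nothing to the residue; only the rational part matters.
At the order-2 pole 1/2 set g(ε) = (ε - (1/2))^2*(rational part) = -3*ε**2/11 - 31*ε/23 + 8/5.
Order-2 pole: residue = g'(a); g'(1/2) = -410/253, so the residue is -410/253.
List the singular points by increasing real part (a conjugate pair: the negative imaginary part first).

Radius of convergence at 0: 1/2.
At -3: a logarithmic branch point.
At 1/2: a pole of order 2; residue -410/253.


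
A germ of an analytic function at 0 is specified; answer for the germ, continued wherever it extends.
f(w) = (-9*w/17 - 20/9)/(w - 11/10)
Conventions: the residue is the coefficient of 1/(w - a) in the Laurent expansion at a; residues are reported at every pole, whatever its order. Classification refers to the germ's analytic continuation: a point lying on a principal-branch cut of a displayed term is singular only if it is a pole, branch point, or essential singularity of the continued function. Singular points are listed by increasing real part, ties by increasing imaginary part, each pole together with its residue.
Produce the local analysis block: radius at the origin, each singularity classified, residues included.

Denominator factor (w - 11/10): pole of order 1 at 11/10, modulus 11/10.
The radius of convergence is the smallest modulus among the singular points: 11/10.
At the order-1 pole 11/10 set g(w) = (w - (11/10))*f(w) = -9*w/17 - 20/9.
Simple pole: residue = g(a) at a = 11/10, which is -4291/1530.

Radius of convergence at 0: 11/10.
At 11/10: a pole of order 1; residue -4291/1530.


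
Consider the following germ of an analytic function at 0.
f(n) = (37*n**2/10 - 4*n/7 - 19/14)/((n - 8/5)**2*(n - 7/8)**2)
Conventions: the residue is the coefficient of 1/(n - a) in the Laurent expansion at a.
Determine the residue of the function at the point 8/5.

At the order-2 pole 8/5 set g(n) = (n - (8/5))^2*f(n) = (37*n**2/10 - 4*n/7 - 19/14)/(n - 7/8)**2.
Order-2 pole: residue = g'(a); g'(8/5) = -2791680/170723, so the residue is -2791680/170723.

The residue is -2791680/170723.


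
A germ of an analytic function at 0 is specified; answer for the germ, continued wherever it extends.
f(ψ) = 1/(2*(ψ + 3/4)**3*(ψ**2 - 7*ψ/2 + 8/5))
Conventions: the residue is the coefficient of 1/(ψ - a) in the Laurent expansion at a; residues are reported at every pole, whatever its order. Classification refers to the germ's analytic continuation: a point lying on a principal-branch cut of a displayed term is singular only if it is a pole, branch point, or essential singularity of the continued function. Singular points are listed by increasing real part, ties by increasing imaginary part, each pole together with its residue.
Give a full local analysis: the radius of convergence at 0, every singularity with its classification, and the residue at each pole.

Denominator factor (ψ + 3/4)^3: pole of order 3 at -3/4, modulus 3/4.
Denominator factor (ψ**2 - 7*ψ/2 + 8/5): discriminant 117/20, real irrational roots 7/4 + (3/20)*sqrt(65) and 7/4 - (3/20)*sqrt(65); poles of order 1, moduli 7/4 + (3/20)*sqrt(65) and 7/4 - (3/20)*sqrt(65).
The radius of convergence is the smallest modulus among the singular points: 7/4 - (3/20)*sqrt(65).
At the order-3 pole -3/4 set g(ψ) = (ψ - (-3/4))^3*f(ψ) = 1/(2*(ψ**2 - 7*ψ/2 + 8/5)).
Order-3 pole: residue = g''(a)/2; g''(-3/4) = 10348800/56181887, so the residue is 5174400/56181887.
The factor ψ**2 - 7*ψ/2 + 8/5 splits as (ψ - a)(ψ - a') with a = 7/4 - (3/20)*sqrt(65), a' = 7/4 + (3/20)*sqrt(65). At the order-1 pole a set g(ψ) = (ψ - a)*f(ψ) = [1/(2*(ψ + 3/4)**3)] / (ψ - a').
Simple pole: residue = g(a) at a = 7/4 - (3/20)*sqrt(65), which is -2587200/56181887 - (13616000/2191093593)*sqrt(65).
The factor ψ**2 - 7*ψ/2 + 8/5 splits as (ψ - a)(ψ - a') with a = 7/4 + (3/20)*sqrt(65), a' = 7/4 - (3/20)*sqrt(65). At the order-1 pole a set g(ψ) = (ψ - a)*f(ψ) = [1/(2*(ψ + 3/4)**3)] / (ψ - a').
Simple pole: residue = g(a) at a = 7/4 + (3/20)*sqrt(65), which is -2587200/56181887 + (13616000/2191093593)*sqrt(65).
List the singular points by increasing real part (a conjugate pair: the negative imaginary part first).

Radius of convergence at 0: 7/4 - (3/20)*sqrt(65).
At -3/4: a pole of order 3; residue 5174400/56181887.
At 7/4 - (3/20)*sqrt(65): a pole of order 1; residue -2587200/56181887 - (13616000/2191093593)*sqrt(65).
At 7/4 + (3/20)*sqrt(65): a pole of order 1; residue -2587200/56181887 + (13616000/2191093593)*sqrt(65).


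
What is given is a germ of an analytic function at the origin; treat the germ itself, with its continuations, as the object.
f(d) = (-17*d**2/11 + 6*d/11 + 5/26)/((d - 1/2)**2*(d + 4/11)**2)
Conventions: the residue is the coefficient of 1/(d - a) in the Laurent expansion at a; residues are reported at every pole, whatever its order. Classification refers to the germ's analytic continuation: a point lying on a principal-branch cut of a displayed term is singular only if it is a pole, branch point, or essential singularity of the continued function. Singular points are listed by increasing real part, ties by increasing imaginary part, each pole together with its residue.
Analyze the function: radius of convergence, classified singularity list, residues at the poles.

Denominator factor (d - 1/2)^2: pole of order 2 at 1/2, modulus 1/2.
Denominator factor (d + 4/11)^2: pole of order 2 at -4/11, modulus 4/11.
The radius of convergence is the smallest modulus among the singular points: 4/11.
At the order-2 pole -4/11 set g(d) = (d - (-4/11))^2*f(d) = (-17*d**2/11 + 6*d/11 + 5/26)/(d - 1/2)**2.
Order-2 pole: residue = g'(a); g'(-4/11) = 141328/89167, so the residue is 141328/89167.
At the order-2 pole 1/2 set g(d) = (d - (1/2))^2*f(d) = (-17*d**2/11 + 6*d/11 + 5/26)/(d + 4/11)**2.
Order-2 pole: residue = g'(a); g'(1/2) = -141328/89167, so the residue is -141328/89167.
List the singular points by increasing real part (a conjugate pair: the negative imaginary part first).

Radius of convergence at 0: 4/11.
At -4/11: a pole of order 2; residue 141328/89167.
At 1/2: a pole of order 2; residue -141328/89167.


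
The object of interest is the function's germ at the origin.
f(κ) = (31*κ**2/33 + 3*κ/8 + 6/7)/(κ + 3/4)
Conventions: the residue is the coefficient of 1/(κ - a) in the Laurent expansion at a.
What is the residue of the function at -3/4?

The residue is 2721/2464.

At the order-1 pole -3/4 set g(κ) = (κ - (-3/4))*f(κ) = 31*κ**2/33 + 3*κ/8 + 6/7.
Simple pole: residue = g(a) at a = -3/4, which is 2721/2464.


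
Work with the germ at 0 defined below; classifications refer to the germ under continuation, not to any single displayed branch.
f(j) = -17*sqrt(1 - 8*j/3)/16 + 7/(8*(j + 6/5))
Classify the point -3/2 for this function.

The point is a regular point.

Denominator factors: j + 6/5 = -3/10 at j = -3/2 — none vanishes.
Branch term sqrt(1 - j/(3/8)): argument at -3/2 is 5, nonzero, so -3/2 is not its branch point (a point on a principal cut is still regular for the continued germ).
So the germ continues analytically to -3/2.


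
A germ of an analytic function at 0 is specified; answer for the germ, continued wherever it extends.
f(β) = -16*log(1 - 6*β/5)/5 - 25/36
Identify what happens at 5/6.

The point is a logarithmic branch point.

The term (-16/5)*log(1 - β/(5/6)) has argument 1 - 5/6/(5/6) = 0 at 5/6: a logarithmic (infinitely-sheeted) branch point; the remaining terms are analytic or single-valued there.


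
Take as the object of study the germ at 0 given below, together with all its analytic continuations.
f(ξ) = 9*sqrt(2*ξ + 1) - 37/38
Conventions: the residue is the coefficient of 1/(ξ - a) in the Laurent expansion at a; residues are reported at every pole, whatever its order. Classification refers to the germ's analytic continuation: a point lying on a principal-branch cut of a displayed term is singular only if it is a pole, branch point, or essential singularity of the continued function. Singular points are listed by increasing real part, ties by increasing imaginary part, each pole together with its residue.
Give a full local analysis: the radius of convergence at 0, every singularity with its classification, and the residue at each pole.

Branch term (9)*sqrt(1 - ξ/(-1/2)): its argument vanishes at ξ = -1/2, a square-root branch point, modulus 1/2.
The radius of convergence is the smallest modulus among the singular points: 1/2.

Radius of convergence at 0: 1/2.
At -1/2: an algebraic (square-root) branch point.


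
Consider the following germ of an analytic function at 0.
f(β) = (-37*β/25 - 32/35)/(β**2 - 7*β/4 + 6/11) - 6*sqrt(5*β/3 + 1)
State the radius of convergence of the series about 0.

The radius of convergence is 7/8 - (1/88)*sqrt(1705).

Denominator factor (β**2 - 7*β/4 + 6/11): discriminant 155/176, real irrational roots 7/8 + (1/88)*sqrt(1705) and 7/8 - (1/88)*sqrt(1705); poles of order 1, moduli 7/8 + (1/88)*sqrt(1705) and 7/8 - (1/88)*sqrt(1705).
Branch term (-6)*sqrt(1 - β/(-3/5)): its argument vanishes at β = -3/5, a square-root branch point, modulus 3/5.
The radius of convergence is the smallest modulus among the singular points: 7/8 - (1/88)*sqrt(1705).


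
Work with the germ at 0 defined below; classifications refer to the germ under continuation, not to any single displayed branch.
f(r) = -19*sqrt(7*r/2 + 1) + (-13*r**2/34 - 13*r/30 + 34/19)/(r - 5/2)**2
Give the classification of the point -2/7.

The point is an algebraic (square-root) branch point.

The term (-19)*sqrt(1 - r/(-2/7)) has argument 1 - -2/7/(-2/7) = 0 at -2/7: a square-root (algebraic, two-sheeted) branch point; the remaining terms are analytic or single-valued there.


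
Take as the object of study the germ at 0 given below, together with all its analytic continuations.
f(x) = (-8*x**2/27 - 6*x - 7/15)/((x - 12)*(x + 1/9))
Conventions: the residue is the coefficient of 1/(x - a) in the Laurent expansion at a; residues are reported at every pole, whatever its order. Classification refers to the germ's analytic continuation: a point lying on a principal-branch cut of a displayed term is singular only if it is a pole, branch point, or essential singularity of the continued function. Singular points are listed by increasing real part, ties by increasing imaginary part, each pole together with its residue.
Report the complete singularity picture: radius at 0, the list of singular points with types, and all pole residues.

Denominator factor (x - 12): pole of order 1 at 12, modulus 12.
Denominator factor (x + 1/9): pole of order 1 at -1/9, modulus 1/9.
The radius of convergence is the smallest modulus among the singular points: 1/9.
At the order-1 pole -1/9 set g(x) = (x - (-1/9))*f(x) = (-8*x**2/27 - 6*x - 7/15)/(x - 12).
Simple pole: residue = g(a) at a = -1/9, which is -2147/132435.
At the order-1 pole 12 set g(x) = (x - (12))*f(x) = (-8*x**2/27 - 6*x - 7/15)/(x + 1/9).
Simple pole: residue = g(a) at a = 12, which is -5181/545.
List the singular points by increasing real part (a conjugate pair: the negative imaginary part first).

Radius of convergence at 0: 1/9.
At -1/9: a pole of order 1; residue -2147/132435.
At 12: a pole of order 1; residue -5181/545.


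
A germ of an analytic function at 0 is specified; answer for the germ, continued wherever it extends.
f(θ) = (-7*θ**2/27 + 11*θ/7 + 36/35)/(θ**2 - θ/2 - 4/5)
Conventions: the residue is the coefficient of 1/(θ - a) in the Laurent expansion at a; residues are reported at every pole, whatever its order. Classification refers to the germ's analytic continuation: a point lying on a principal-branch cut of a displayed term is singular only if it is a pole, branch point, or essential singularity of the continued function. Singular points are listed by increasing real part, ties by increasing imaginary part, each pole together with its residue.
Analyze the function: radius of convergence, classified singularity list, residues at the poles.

Denominator factor (θ**2 - θ/2 - 4/5): discriminant 69/20, real irrational roots 1/4 + (1/20)*sqrt(345) and 1/4 - (1/20)*sqrt(345); poles of order 1, moduli 1/4 + (1/20)*sqrt(345) and -1/4 + (1/20)*sqrt(345).
The radius of convergence is the smallest modulus among the singular points: -1/4 + (1/20)*sqrt(345).
The factor θ**2 - θ/2 - 4/5 splits as (θ - a)(θ - a') with a = 1/4 - (1/20)*sqrt(345), a' = 1/4 + (1/20)*sqrt(345). At the order-1 pole a set g(θ) = (θ - a)*f(θ) = [-7*θ**2/27 + 11*θ/7 + 36/35] / (θ - a').
Simple pole: residue = g(a) at a = 1/4 - (1/20)*sqrt(345), which is 545/756 - (8933/260820)*sqrt(345).
The factor θ**2 - θ/2 - 4/5 splits as (θ - a)(θ - a') with a = 1/4 + (1/20)*sqrt(345), a' = 1/4 - (1/20)*sqrt(345). At the order-1 pole a set g(θ) = (θ - a)*f(θ) = [-7*θ**2/27 + 11*θ/7 + 36/35] / (θ - a').
Simple pole: residue = g(a) at a = 1/4 + (1/20)*sqrt(345), which is 545/756 + (8933/260820)*sqrt(345).
List the singular points by increasing real part (a conjugate pair: the negative imaginary part first).

Radius of convergence at 0: -1/4 + (1/20)*sqrt(345).
At 1/4 - (1/20)*sqrt(345): a pole of order 1; residue 545/756 - (8933/260820)*sqrt(345).
At 1/4 + (1/20)*sqrt(345): a pole of order 1; residue 545/756 + (8933/260820)*sqrt(345).


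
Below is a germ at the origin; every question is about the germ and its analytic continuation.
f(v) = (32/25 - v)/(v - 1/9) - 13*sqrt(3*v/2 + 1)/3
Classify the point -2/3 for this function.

The point is an algebraic (square-root) branch point.

The term (-13/3)*sqrt(1 - v/(-2/3)) has argument 1 - -2/3/(-2/3) = 0 at -2/3: a square-root (algebraic, two-sheeted) branch point; the remaining terms are analytic or single-valued there.


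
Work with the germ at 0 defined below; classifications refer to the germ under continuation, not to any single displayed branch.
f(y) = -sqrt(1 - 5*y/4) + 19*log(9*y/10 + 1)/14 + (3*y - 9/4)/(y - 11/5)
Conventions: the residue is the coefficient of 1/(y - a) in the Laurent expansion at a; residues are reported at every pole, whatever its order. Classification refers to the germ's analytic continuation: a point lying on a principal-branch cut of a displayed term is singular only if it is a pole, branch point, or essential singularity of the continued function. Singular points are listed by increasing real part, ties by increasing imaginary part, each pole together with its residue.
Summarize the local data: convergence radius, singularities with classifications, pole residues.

Radius of convergence at 0: 4/5.
At -10/9: a logarithmic branch point.
At 4/5: an algebraic (square-root) branch point.
At 11/5: a pole of order 1; residue 87/20.

Denominator factor (y - 11/5): pole of order 1 at 11/5, modulus 11/5.
Branch term (-1)*sqrt(1 - y/(4/5)): its argument vanishes at y = 4/5, a square-root branch point, modulus 4/5.
Branch term (19/14)*log(1 - y/(-10/9)): its argument vanishes at y = -10/9, a logarithmic branch point, modulus 10/9.
The radius of convergence is the smallest modulus among the singular points: 4/5.
The branch terms are analytic at 11/5 and contribute nothing to the residue; only the rational part matters.
At the order-1 pole 11/5 set g(y) = (y - (11/5))*(rational part) = 3*y - 9/4.
Simple pole: residue = g(a) at a = 11/5, which is 87/20.
List the singular points by increasing real part (a conjugate pair: the negative imaginary part first).


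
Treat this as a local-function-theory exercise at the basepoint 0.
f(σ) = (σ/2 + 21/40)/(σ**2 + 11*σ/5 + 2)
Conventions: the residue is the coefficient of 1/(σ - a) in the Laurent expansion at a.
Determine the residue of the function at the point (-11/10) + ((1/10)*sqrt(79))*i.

The factor σ**2 + 11*σ/5 + 2 splits as (σ - a)(σ - a') with a = (-11/10) + ((1/10)*sqrt(79))*i, a' = (-11/10) - ((1/10)*sqrt(79))*i. At the order-1 pole a set g(σ) = (σ - a)*f(σ) = [σ/2 + 21/40] / (σ - a').
Simple pole: residue = g(a) at a = (-11/10) + ((1/10)*sqrt(79))*i, which is (1/4) + ((1/632)*sqrt(79))*i.

The residue is (1/4) + ((1/632)*sqrt(79))*i.


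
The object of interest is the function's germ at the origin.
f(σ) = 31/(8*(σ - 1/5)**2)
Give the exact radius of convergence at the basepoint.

Denominator factor (σ - 1/5)^2: pole of order 2 at 1/5, modulus 1/5.
The radius of convergence is the smallest modulus among the singular points: 1/5.

The radius of convergence is 1/5.


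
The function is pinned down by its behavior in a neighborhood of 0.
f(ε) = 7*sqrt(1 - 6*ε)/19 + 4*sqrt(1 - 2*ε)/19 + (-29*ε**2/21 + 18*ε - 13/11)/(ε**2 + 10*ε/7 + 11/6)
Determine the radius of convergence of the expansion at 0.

The radius of convergence is 1/6.

Denominator factor (ε**2 + 10*ε/7 + 11/6): discriminant -778/147, complex-conjugate roots (-5/7) + ((1/42)*sqrt(2334))*i and (-5/7) - ((1/42)*sqrt(2334))*i; poles of order 1, moduli (1/6)*sqrt(66) and (1/6)*sqrt(66).
Branch term (7/19)*sqrt(1 - ε/(1/6)): its argument vanishes at ε = 1/6, a square-root branch point, modulus 1/6.
Branch term (4/19)*sqrt(1 - ε/(1/2)): its argument vanishes at ε = 1/2, a square-root branch point, modulus 1/2.
The radius of convergence is the smallest modulus among the singular points: 1/6.


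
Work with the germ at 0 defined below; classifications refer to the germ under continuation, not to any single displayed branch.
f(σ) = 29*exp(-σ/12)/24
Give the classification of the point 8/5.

There is no denominator, hence no pole anywhere.
The factor exp(-σ/12) is entire.
So the germ continues analytically to 8/5.

The point is a regular point.


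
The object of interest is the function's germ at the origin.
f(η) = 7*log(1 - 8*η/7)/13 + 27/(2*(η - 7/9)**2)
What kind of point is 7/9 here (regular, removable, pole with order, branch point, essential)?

The point is a pole of order 2.

The denominator factor η - 7/9 vanishes at 7/9 and appears to the power 2; the numerator there equals 27/2, nonzero, and no other factor vanishes.
The branch terms are analytic at this point.
Hence a pole whose order is the multiplicity, 2.


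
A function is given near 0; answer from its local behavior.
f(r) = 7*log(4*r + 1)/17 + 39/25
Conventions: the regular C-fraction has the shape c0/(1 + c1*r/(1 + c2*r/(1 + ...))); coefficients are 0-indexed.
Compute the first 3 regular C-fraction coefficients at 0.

Taylor coefficients (expand at 0): a_0 = 39/25, a_1 = 28/17, a_2 = -56/17.
c0 = a_0 = 39/25. Peel one level at a time: if S = 1 + c*r/S' with S'(0) = 1, then c is the r-coefficient of S and S' = c*r/(S - 1).
S_1 = c0/f = 1 + (-700/663)*r + (1418200/439569)*r^2 + ...; c1 = -700/663.
S_2 = c1*r/(S_1 - 1) = 1 + (2026/663)*r + ...; c2 = 2026/663.

The regular C-fraction coefficients are [39/25, -700/663, 2026/663].


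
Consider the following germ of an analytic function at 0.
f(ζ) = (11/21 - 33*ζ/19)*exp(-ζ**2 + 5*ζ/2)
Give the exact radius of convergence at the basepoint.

The radius of convergence is infinite.

The factor exp(-ζ**2 + 5*ζ/2) is entire and contributes no finite singular point.
The polynomial part has no poles.
No finite singular points: the Taylor series at 0 converges everywhere.


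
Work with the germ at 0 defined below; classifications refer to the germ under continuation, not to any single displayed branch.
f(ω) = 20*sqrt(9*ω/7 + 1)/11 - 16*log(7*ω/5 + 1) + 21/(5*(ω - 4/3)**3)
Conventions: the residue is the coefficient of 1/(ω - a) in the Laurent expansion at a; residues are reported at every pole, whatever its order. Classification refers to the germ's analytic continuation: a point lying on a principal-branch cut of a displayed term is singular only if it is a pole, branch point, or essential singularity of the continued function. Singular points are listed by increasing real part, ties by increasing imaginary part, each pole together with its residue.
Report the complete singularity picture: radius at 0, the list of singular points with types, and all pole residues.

Denominator factor (ω - 4/3)^3: pole of order 3 at 4/3, modulus 4/3.
Branch term (20/11)*sqrt(1 - ω/(-7/9)): its argument vanishes at ω = -7/9, a square-root branch point, modulus 7/9.
Branch term (-16)*log(1 - ω/(-5/7)): its argument vanishes at ω = -5/7, a logarithmic branch point, modulus 5/7.
The radius of convergence is the smallest modulus among the singular points: 5/7.
The branch terms are analytic at 4/3 and contribute nothing to the residue; only the rational part matters.
At the order-3 pole 4/3 set g(ω) = (ω - (4/3))^3*(rational part) = 21/5.
Order-3 pole: residue = g''(a)/2; g''(4/3) = 0, so the residue is 0.
List the singular points by increasing real part (a conjugate pair: the negative imaginary part first).

Radius of convergence at 0: 5/7.
At -7/9: an algebraic (square-root) branch point.
At -5/7: a logarithmic branch point.
At 4/3: a pole of order 3; residue 0.


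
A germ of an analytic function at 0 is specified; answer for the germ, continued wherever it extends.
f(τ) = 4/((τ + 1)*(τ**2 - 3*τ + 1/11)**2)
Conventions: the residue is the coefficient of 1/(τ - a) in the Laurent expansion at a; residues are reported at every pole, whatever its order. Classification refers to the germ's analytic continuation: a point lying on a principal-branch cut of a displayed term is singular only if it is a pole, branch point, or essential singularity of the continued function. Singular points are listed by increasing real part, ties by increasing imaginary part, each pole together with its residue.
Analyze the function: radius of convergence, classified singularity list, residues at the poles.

Radius of convergence at 0: 3/2 - (1/22)*sqrt(1045).
At -1: a pole of order 1; residue 484/2025.
At 3/2 - (1/22)*sqrt(1045): a pole of order 2; residue -242/2025 - (242/731025)*sqrt(1045).
At 3/2 + (1/22)*sqrt(1045): a pole of order 2; residue -242/2025 + (242/731025)*sqrt(1045).

Denominator factor (τ**2 - 3*τ + 1/11)^2: discriminant 95/11, real irrational roots 3/2 + (1/22)*sqrt(1045) and 3/2 - (1/22)*sqrt(1045); poles of order 2, moduli 3/2 + (1/22)*sqrt(1045) and 3/2 - (1/22)*sqrt(1045).
Denominator factor (τ + 1): pole of order 1 at -1, modulus 1.
The radius of convergence is the smallest modulus among the singular points: 3/2 - (1/22)*sqrt(1045).
At the order-1 pole -1 set g(τ) = (τ - (-1))*f(τ) = 4/(τ**2 - 3*τ + 1/11)**2.
Simple pole: residue = g(a) at a = -1, which is 484/2025.
The factor τ**2 - 3*τ + 1/11 splits as (τ - a)(τ - a') with a = 3/2 - (1/22)*sqrt(1045), a' = 3/2 + (1/22)*sqrt(1045). At the order-2 pole a set g(τ) = (τ - a)^2*f(τ) = [4/(τ + 1)] / (τ - a')^2.
Order-2 pole: residue = g'(a); g'(3/2 - (1/22)*sqrt(1045)) = -242/2025 - (242/731025)*sqrt(1045), so the residue is -242/2025 - (242/731025)*sqrt(1045).
The factor τ**2 - 3*τ + 1/11 splits as (τ - a)(τ - a') with a = 3/2 + (1/22)*sqrt(1045), a' = 3/2 - (1/22)*sqrt(1045). At the order-2 pole a set g(τ) = (τ - a)^2*f(τ) = [4/(τ + 1)] / (τ - a')^2.
Order-2 pole: residue = g'(a); g'(3/2 + (1/22)*sqrt(1045)) = -242/2025 + (242/731025)*sqrt(1045), so the residue is -242/2025 + (242/731025)*sqrt(1045).
List the singular points by increasing real part (a conjugate pair: the negative imaginary part first).


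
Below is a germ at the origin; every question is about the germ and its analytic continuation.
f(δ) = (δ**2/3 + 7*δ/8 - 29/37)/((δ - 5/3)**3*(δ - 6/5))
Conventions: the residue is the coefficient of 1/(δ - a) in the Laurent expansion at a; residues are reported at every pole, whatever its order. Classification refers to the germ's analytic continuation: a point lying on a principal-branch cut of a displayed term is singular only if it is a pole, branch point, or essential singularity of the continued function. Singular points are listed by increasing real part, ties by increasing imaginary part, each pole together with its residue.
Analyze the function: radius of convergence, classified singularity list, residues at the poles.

Denominator factor (δ - 6/5): pole of order 1 at 6/5, modulus 6/5.
Denominator factor (δ - 5/3)^3: pole of order 3 at 5/3, modulus 5/3.
The radius of convergence is the smallest modulus among the singular points: 6/5.
At the order-1 pole 6/5 set g(δ) = (δ - (6/5))*f(δ) = (δ**2/3 + 7*δ/8 - 29/37)/(δ - 5/3)**3.
Simple pole: residue = g(a) at a = 6/5, which is -372735/50764.
At the order-3 pole 5/3 set g(δ) = (δ - (5/3))^3*f(δ) = (δ**2/3 + 7*δ/8 - 29/37)/(δ - 6/5).
Order-3 pole: residue = g''(a)/2; g''(5/3) = 372735/25382, so the residue is 372735/50764.
List the singular points by increasing real part (a conjugate pair: the negative imaginary part first).

Radius of convergence at 0: 6/5.
At 6/5: a pole of order 1; residue -372735/50764.
At 5/3: a pole of order 3; residue 372735/50764.


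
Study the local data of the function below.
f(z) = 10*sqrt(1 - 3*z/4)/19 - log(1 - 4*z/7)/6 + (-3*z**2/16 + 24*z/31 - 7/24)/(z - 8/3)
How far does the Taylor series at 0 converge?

Denominator factor (z - 8/3): pole of order 1 at 8/3, modulus 8/3.
Branch term (10/19)*sqrt(1 - z/(4/3)): its argument vanishes at z = 4/3, a square-root branch point, modulus 4/3.
Branch term (-1/6)*log(1 - z/(7/4)): its argument vanishes at z = 7/4, a logarithmic branch point, modulus 7/4.
The radius of convergence is the smallest modulus among the singular points: 4/3.

The radius of convergence is 4/3.


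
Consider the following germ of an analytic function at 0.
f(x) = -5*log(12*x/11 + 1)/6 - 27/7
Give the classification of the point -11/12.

The point is a logarithmic branch point.

The term (-5/6)*log(1 - x/(-11/12)) has argument 1 - -11/12/(-11/12) = 0 at -11/12: a logarithmic (infinitely-sheeted) branch point; the remaining terms are analytic or single-valued there.


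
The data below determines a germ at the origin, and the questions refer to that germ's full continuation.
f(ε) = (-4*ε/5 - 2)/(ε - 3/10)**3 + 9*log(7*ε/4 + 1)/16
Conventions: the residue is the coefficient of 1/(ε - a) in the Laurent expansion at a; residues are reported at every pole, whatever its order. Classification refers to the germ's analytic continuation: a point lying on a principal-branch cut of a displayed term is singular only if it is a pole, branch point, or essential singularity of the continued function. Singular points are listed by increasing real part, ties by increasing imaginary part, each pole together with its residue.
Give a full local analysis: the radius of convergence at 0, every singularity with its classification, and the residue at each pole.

Denominator factor (ε - 3/10)^3: pole of order 3 at 3/10, modulus 3/10.
Branch term (9/16)*log(1 - ε/(-4/7)): its argument vanishes at ε = -4/7, a logarithmic branch point, modulus 4/7.
The radius of convergence is the smallest modulus among the singular points: 3/10.
The branch term is analytic at 3/10 and contributes nothing to the residue; only the rational part matters.
At the order-3 pole 3/10 set g(ε) = (ε - (3/10))^3*(rational part) = -4*ε/5 - 2.
Order-3 pole: residue = g''(a)/2; g''(3/10) = 0, so the residue is 0.
List the singular points by increasing real part (a conjugate pair: the negative imaginary part first).

Radius of convergence at 0: 3/10.
At -4/7: a logarithmic branch point.
At 3/10: a pole of order 3; residue 0.


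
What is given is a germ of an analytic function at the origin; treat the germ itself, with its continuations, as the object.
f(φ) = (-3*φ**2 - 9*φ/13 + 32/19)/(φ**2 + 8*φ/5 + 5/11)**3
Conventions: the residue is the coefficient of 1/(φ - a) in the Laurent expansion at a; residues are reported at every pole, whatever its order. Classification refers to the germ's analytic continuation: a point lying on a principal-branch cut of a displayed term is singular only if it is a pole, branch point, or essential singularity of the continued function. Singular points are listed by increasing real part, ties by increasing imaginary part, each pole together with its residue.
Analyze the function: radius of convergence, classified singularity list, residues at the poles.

Denominator factor (φ**2 + 8*φ/5 + 5/11)^3: discriminant 204/275, real irrational roots -4/5 + (1/55)*sqrt(561) and -4/5 - (1/55)*sqrt(561); poles of order 3, moduli 4/5 - (1/55)*sqrt(561) and 4/5 + (1/55)*sqrt(561).
The radius of convergence is the smallest modulus among the singular points: 4/5 - (1/55)*sqrt(561).
The factor φ**2 + 8*φ/5 + 5/11 splits as (φ - a)(φ - a') with a = -4/5 - (1/55)*sqrt(561), a' = -4/5 + (1/55)*sqrt(561). At the order-3 pole a set g(φ) = (φ - a)^3*f(φ) = [-3*φ**2 - 9*φ/13 + 32/19] / (φ - a')^3.
Order-3 pole: residue = g''(a)/2; g''(-4/5 - (1/55)*sqrt(561)) = -(47026375/87372792)*sqrt(561), so the residue is -(47026375/174745584)*sqrt(561).
The factor φ**2 + 8*φ/5 + 5/11 splits as (φ - a)(φ - a') with a = -4/5 + (1/55)*sqrt(561), a' = -4/5 - (1/55)*sqrt(561). At the order-3 pole a set g(φ) = (φ - a)^3*f(φ) = [-3*φ**2 - 9*φ/13 + 32/19] / (φ - a')^3.
Order-3 pole: residue = g''(a)/2; g''(-4/5 + (1/55)*sqrt(561)) = (47026375/87372792)*sqrt(561), so the residue is (47026375/174745584)*sqrt(561).
List the singular points by increasing real part (a conjugate pair: the negative imaginary part first).

Radius of convergence at 0: 4/5 - (1/55)*sqrt(561).
At -4/5 - (1/55)*sqrt(561): a pole of order 3; residue -(47026375/174745584)*sqrt(561).
At -4/5 + (1/55)*sqrt(561): a pole of order 3; residue (47026375/174745584)*sqrt(561).


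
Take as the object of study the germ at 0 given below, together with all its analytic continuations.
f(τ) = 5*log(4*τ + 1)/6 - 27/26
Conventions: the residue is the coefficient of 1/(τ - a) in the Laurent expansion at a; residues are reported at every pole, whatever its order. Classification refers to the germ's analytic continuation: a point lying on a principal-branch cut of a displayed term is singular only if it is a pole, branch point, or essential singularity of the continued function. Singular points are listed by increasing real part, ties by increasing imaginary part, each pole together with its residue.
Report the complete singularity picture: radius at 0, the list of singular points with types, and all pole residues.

Radius of convergence at 0: 1/4.
At -1/4: a logarithmic branch point.

Branch term (5/6)*log(1 - τ/(-1/4)): its argument vanishes at τ = -1/4, a logarithmic branch point, modulus 1/4.
The radius of convergence is the smallest modulus among the singular points: 1/4.


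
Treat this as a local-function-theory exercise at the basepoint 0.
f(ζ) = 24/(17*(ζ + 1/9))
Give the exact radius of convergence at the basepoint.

The radius of convergence is 1/9.

Denominator factor (ζ + 1/9): pole of order 1 at -1/9, modulus 1/9.
The radius of convergence is the smallest modulus among the singular points: 1/9.


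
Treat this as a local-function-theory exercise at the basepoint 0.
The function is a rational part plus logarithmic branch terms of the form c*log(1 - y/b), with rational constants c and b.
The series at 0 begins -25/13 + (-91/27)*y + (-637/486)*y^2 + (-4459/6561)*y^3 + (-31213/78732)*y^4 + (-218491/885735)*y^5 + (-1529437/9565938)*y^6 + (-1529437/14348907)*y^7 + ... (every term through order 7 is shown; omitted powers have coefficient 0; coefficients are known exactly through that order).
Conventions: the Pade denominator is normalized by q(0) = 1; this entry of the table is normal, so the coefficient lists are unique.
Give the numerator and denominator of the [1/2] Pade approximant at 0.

The Pade approximant has numerator coefficients [-25/13, -248654/92313]; denominator coefficients [1, -833/2367, -8281/127818].

Taylor coefficients needed (read off): a_0 = -25/13, a_1 = -91/27, a_2 = -637/486, a_3 = -4459/6561.
Write the denominator as Q(y) = 1 + q1*y + q2*y^2. Requiring Q*f - P = O(y^4) with deg P <= 1 kills the coefficients of y^2..y^3 in Q*f:
  y^2: a_2 + q1*a_1 + q2*a_0 = 0, i.e. -637/486 + (-91/27)*q1 + (-25/13)*q2 = 0.
  y^3: a_3 + q1*a_2 + q2*a_1 = 0, i.e. -4459/6561 + (-637/486)*q1 + (-91/27)*q2 = 0.
Solving this linear system: q1 = -833/2367, q2 = -8281/127818.
The numerator is Q*f truncated at degree 1: P0 = a_0 = -25/13; P1 = a_1 + q1*a_0 = -248654/92313.


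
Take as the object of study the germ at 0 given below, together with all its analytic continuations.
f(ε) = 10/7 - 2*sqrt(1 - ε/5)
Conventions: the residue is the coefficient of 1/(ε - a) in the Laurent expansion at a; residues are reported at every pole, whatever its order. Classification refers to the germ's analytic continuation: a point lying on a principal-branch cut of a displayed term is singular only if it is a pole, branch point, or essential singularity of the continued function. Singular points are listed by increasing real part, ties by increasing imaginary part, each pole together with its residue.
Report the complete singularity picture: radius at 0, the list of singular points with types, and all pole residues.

Branch term (-2)*sqrt(1 - ε/(5)): its argument vanishes at ε = 5, a square-root branch point, modulus 5.
The radius of convergence is the smallest modulus among the singular points: 5.

Radius of convergence at 0: 5.
At 5: an algebraic (square-root) branch point.


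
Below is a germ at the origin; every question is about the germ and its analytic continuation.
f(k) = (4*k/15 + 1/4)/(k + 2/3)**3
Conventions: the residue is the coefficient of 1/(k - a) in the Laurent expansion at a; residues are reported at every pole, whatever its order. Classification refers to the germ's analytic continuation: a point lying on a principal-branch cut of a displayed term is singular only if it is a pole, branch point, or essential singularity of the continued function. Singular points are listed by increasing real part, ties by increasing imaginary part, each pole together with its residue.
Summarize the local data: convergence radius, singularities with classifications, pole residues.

Denominator factor (k + 2/3)^3: pole of order 3 at -2/3, modulus 2/3.
The radius of convergence is the smallest modulus among the singular points: 2/3.
At the order-3 pole -2/3 set g(k) = (k - (-2/3))^3*f(k) = 4*k/15 + 1/4.
Order-3 pole: residue = g''(a)/2; g''(-2/3) = 0, so the residue is 0.

Radius of convergence at 0: 2/3.
At -2/3: a pole of order 3; residue 0.


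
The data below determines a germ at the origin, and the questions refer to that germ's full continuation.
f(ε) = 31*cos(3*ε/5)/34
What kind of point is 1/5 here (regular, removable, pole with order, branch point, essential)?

There is no denominator, hence no pole anywhere.
The factor cos(3*ε/5) is entire.
So the germ continues analytically to 1/5.

The point is a regular point.


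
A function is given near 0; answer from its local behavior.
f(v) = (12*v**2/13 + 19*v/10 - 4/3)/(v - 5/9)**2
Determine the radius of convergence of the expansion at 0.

Denominator factor (v - 5/9)^2: pole of order 2 at 5/9, modulus 5/9.
The radius of convergence is the smallest modulus among the singular points: 5/9.

The radius of convergence is 5/9.


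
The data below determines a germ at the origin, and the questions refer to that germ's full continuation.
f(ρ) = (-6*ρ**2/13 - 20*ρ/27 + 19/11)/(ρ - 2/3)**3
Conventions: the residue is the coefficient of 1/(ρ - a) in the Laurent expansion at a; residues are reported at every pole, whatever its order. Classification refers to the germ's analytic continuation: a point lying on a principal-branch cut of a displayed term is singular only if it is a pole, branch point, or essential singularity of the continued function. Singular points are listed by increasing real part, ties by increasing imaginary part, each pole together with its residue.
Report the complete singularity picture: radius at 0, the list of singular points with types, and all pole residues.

Radius of convergence at 0: 2/3.
At 2/3: a pole of order 3; residue -6/13.

Denominator factor (ρ - 2/3)^3: pole of order 3 at 2/3, modulus 2/3.
The radius of convergence is the smallest modulus among the singular points: 2/3.
At the order-3 pole 2/3 set g(ρ) = (ρ - (2/3))^3*f(ρ) = -6*ρ**2/13 - 20*ρ/27 + 19/11.
Order-3 pole: residue = g''(a)/2; g''(2/3) = -12/13, so the residue is -6/13.
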